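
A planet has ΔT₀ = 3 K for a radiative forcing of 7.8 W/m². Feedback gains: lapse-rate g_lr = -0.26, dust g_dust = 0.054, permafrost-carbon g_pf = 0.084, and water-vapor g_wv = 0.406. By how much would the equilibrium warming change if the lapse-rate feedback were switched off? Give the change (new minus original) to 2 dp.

Original: g = 0.284, ΔT = 3/(1−0.284) = 4.1899 K.
Without lapse-rate: g' = 0.544, ΔT' = 3/(1−0.544) = 6.5789 K.
Change = 6.5789 − 4.1899 = 2.39 K.

2.39 K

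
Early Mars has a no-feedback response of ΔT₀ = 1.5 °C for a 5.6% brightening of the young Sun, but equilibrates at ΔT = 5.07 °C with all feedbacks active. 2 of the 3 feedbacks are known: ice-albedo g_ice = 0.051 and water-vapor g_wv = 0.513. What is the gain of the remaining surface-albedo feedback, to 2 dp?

0.14

Amplification A = ΔT/ΔT₀ = 5.07/1.5 = 3.38.
Total gain g = 1 − 1/A = 1 − 1/3.38 = 0.7041.
Known gains sum to 0.051 + 0.513 = 0.564.
g_alb = 0.7041 − 0.564 = 0.14.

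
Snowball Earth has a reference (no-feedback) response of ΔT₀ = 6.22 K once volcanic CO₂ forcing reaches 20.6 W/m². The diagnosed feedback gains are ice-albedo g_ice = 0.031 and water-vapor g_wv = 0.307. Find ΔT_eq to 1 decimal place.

Total gain g = 0.031 + 0.307 = 0.338.
Amplification A = 1/(1 − 0.338) = 1.511.
ΔT = 6.22 × 1.511 = 9.4 K.

9.4 K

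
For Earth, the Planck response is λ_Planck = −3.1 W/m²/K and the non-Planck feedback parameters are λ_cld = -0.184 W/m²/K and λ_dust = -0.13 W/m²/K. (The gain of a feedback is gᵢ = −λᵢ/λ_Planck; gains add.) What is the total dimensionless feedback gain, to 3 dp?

-0.101

Convert to gains: g_cld = -0.184/3.1 = -0.05935; g_dust = -0.13/3.1 = -0.04194.
Total gain g = -0.10129.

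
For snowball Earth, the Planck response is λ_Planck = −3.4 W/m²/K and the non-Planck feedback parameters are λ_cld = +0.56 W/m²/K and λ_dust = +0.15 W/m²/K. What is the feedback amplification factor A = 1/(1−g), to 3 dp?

Convert to gains: g_cld = 0.56/3.4 = 0.1647; g_dust = 0.15/3.4 = 0.04412.
Total gain g = 0.20882.
A = 1/(1 − 0.20882) = 1.264.

1.264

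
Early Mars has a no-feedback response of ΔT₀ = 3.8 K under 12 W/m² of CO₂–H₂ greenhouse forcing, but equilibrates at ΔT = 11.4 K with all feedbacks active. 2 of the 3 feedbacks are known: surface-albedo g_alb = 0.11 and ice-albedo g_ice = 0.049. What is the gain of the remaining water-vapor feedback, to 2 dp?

Amplification A = ΔT/ΔT₀ = 11.4/3.8 = 3.
Total gain g = 1 − 1/A = 1 − 1/3 = 0.6667.
Known gains sum to 0.11 + 0.049 = 0.159.
g_wv = 0.6667 − 0.159 = 0.51.

0.51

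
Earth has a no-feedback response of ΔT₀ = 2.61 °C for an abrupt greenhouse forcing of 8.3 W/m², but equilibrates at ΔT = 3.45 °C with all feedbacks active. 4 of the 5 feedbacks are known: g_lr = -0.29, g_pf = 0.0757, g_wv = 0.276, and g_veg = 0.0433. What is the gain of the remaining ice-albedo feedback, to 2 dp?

Amplification A = ΔT/ΔT₀ = 3.45/2.61 = 1.322.
Total gain g = 1 − 1/A = 1 − 1/1.322 = 0.2436.
Known gains sum to -0.29 + 0.0757 + 0.276 + 0.0433 = 0.105.
g_ice = 0.2436 − 0.105 = 0.14.

0.14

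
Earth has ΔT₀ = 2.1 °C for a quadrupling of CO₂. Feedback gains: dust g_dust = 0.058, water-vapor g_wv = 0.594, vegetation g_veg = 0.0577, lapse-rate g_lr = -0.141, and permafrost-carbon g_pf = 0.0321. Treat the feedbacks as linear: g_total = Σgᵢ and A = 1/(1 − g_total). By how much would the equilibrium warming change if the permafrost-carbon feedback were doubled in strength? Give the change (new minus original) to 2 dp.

Original: g = 0.6008, ΔT = 2.1/(1−0.6008) = 5.2605 °C.
With doubled permafrost-carbon: g' = 0.6329, ΔT' = 2.1/(1−0.6329) = 5.7205 °C.
Change = 5.7205 − 5.2605 = 0.46 °C.

0.46 °C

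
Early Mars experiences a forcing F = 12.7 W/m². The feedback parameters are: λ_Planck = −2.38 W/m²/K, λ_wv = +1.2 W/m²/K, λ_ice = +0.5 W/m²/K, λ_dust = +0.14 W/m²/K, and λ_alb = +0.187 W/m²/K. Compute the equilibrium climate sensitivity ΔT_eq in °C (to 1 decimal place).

36.0 °C

Net feedback parameter λ = (−2.38) + (+1.2) + (+0.5) + (+0.14) + (+0.187) = -0.353 W/m²/K.
ΔT = −F/λ = −12.7/(-0.353) = 36.0 °C.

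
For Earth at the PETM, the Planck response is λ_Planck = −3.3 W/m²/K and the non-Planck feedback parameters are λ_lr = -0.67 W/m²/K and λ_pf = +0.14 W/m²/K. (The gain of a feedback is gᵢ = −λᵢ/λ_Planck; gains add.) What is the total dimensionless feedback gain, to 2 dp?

Convert to gains: g_lr = -0.67/3.3 = -0.203; g_pf = 0.14/3.3 = 0.04242.
Total gain g = -0.16058.

-0.16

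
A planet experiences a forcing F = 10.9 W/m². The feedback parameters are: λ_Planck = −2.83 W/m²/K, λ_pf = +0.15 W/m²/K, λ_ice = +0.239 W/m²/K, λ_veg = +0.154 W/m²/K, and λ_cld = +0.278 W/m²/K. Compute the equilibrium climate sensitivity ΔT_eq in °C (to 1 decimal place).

Net feedback parameter λ = (−2.83) + (+0.15) + (+0.239) + (+0.154) + (+0.278) = -2.009 W/m²/K.
ΔT = −F/λ = −10.9/(-2.009) = 5.4 °C.

5.4 °C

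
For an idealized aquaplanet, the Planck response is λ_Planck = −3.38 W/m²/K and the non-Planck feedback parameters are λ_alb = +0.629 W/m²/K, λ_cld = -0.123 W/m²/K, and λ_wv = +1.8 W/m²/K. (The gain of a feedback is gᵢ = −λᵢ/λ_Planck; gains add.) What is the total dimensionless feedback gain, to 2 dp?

0.68

Convert to gains: g_alb = 0.629/3.38 = 0.1861; g_cld = -0.123/3.38 = -0.03639; g_wv = 1.8/3.38 = 0.5325.
Total gain g = 0.68221.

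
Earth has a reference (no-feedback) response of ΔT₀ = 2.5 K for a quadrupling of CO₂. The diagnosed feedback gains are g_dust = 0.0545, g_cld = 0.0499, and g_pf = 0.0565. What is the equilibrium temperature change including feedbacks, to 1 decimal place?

3.0 K

Total gain g = 0.0545 + 0.0499 + 0.0565 = 0.1609.
Amplification A = 1/(1 − 0.1609) = 1.192.
ΔT = 2.5 × 1.192 = 3.0 K.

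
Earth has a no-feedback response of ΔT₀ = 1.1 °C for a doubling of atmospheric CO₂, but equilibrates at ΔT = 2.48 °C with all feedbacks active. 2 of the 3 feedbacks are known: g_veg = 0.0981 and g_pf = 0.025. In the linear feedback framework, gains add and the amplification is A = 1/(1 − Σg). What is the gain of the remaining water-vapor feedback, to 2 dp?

Amplification A = ΔT/ΔT₀ = 2.48/1.1 = 2.255.
Total gain g = 1 − 1/A = 1 − 1/2.255 = 0.5565.
Known gains sum to 0.0981 + 0.025 = 0.1231.
g_wv = 0.5565 − 0.1231 = 0.43.

0.43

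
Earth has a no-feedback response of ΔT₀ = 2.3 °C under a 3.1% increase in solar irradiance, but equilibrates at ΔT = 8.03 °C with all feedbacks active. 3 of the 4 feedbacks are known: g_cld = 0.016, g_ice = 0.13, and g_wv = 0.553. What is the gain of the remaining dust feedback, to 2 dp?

0.01

Amplification A = ΔT/ΔT₀ = 8.03/2.3 = 3.491.
Total gain g = 1 − 1/A = 1 − 1/3.491 = 0.7135.
Known gains sum to 0.016 + 0.13 + 0.553 = 0.699.
g_dust = 0.7135 − 0.699 = 0.01.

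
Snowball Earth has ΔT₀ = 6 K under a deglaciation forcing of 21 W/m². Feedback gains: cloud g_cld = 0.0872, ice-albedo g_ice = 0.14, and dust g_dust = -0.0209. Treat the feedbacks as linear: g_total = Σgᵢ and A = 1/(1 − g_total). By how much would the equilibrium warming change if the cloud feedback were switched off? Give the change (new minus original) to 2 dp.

-0.75 K

Original: g = 0.2063, ΔT = 6/(1−0.2063) = 7.5595 K.
Without cloud: g' = 0.1191, ΔT' = 6/(1−0.1191) = 6.8112 K.
Change = 6.8112 − 7.5595 = -0.75 K.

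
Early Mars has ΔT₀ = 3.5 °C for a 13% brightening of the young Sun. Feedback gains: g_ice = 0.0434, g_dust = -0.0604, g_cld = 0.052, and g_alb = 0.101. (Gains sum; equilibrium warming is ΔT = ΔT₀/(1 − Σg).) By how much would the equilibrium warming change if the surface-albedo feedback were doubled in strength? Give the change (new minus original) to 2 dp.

0.54 °C

Original: g = 0.136, ΔT = 3.5/(1−0.136) = 4.0509 °C.
With doubled surface-albedo: g' = 0.237, ΔT' = 3.5/(1−0.237) = 4.5872 °C.
Change = 4.5872 − 4.0509 = 0.54 °C.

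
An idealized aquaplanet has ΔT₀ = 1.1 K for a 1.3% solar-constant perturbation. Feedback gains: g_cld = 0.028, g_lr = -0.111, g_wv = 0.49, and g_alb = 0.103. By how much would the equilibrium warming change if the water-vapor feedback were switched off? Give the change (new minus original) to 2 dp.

Original: g = 0.51, ΔT = 1.1/(1−0.51) = 2.2449 K.
Without water-vapor: g' = 0.02, ΔT' = 1.1/(1−0.02) = 1.1224 K.
Change = 1.1224 − 2.2449 = -1.12 K.

-1.12 K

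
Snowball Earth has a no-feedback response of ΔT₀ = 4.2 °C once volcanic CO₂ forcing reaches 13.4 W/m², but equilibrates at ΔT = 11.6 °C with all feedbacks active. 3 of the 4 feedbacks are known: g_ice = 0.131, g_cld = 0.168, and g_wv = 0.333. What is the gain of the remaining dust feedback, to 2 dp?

0.01

Amplification A = ΔT/ΔT₀ = 11.6/4.2 = 2.762.
Total gain g = 1 − 1/A = 1 − 1/2.762 = 0.6379.
Known gains sum to 0.131 + 0.168 + 0.333 = 0.632.
g_dust = 0.6379 − 0.632 = 0.01.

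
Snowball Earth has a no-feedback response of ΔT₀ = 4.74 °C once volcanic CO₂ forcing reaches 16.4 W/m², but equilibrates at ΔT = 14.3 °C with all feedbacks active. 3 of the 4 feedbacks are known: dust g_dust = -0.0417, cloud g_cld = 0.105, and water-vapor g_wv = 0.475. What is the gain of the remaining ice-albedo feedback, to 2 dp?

0.13

Amplification A = ΔT/ΔT₀ = 14.3/4.74 = 3.017.
Total gain g = 1 − 1/A = 1 − 1/3.017 = 0.6685.
Known gains sum to -0.0417 + 0.105 + 0.475 = 0.5383.
g_ice = 0.6685 − 0.5383 = 0.13.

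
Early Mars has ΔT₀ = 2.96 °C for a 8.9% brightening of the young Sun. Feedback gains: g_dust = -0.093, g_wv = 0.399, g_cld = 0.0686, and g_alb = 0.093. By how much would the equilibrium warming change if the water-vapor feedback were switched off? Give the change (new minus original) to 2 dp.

Original: g = 0.4676, ΔT = 2.96/(1−0.4676) = 5.5597 °C.
Without water-vapor: g' = 0.0686, ΔT' = 2.96/(1−0.0686) = 3.1780 °C.
Change = 3.1780 − 5.5597 = -2.38 °C.

-2.38 °C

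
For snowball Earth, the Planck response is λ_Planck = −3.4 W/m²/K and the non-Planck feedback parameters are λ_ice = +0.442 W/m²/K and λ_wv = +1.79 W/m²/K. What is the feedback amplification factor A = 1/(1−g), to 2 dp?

Convert to gains: g_ice = 0.442/3.4 = 0.13; g_wv = 1.79/3.4 = 0.5265.
Total gain g = 0.6565.
A = 1/(1 − 0.6565) = 2.91.

2.91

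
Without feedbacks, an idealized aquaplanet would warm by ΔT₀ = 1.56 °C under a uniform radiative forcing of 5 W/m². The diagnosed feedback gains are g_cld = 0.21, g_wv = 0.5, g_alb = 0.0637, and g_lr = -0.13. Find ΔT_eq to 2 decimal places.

Total gain g = 0.21 + 0.5 + 0.0637 − 0.13 = 0.6437.
Amplification A = 1/(1 − 0.6437) = 2.807.
ΔT = 1.56 × 2.807 = 4.38 °C.

4.38 °C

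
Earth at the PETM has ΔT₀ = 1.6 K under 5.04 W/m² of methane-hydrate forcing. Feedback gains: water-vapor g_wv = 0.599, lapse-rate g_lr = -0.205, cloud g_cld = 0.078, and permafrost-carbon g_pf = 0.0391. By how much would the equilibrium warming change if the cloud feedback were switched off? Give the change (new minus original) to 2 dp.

Original: g = 0.5111, ΔT = 1.6/(1−0.5111) = 3.2727 K.
Without cloud: g' = 0.4331, ΔT' = 1.6/(1−0.4331) = 2.8224 K.
Change = 2.8224 − 3.2727 = -0.45 K.

-0.45 K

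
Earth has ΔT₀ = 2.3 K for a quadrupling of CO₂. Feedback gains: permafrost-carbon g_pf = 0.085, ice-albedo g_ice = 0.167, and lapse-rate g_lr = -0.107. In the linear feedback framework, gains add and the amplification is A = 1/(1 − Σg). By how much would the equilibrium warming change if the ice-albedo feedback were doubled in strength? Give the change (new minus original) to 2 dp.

Original: g = 0.145, ΔT = 2.3/(1−0.145) = 2.6901 K.
With doubled ice-albedo: g' = 0.312, ΔT' = 2.3/(1−0.312) = 3.3430 K.
Change = 3.3430 − 2.6901 = 0.65 K.

0.65 K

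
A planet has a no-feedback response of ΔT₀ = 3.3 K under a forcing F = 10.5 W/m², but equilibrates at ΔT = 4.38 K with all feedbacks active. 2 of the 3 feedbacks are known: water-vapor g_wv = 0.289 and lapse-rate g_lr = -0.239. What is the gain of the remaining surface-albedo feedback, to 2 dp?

0.20

Amplification A = ΔT/ΔT₀ = 4.38/3.3 = 1.327.
Total gain g = 1 − 1/A = 1 − 1/1.327 = 0.2464.
Known gains sum to 0.289 − 0.239 = 0.05.
g_alb = 0.2464 − 0.05 = 0.20.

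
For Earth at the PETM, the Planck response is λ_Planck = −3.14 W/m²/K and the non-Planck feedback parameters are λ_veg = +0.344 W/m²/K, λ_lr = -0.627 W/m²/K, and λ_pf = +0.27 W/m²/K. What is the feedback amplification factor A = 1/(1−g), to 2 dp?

Convert to gains: g_veg = 0.344/3.14 = 0.1096; g_lr = -0.627/3.14 = -0.1997; g_pf = 0.27/3.14 = 0.08599.
Total gain g = -0.00411.
A = 1/(1 + 0.00411) = 1.00.

1.00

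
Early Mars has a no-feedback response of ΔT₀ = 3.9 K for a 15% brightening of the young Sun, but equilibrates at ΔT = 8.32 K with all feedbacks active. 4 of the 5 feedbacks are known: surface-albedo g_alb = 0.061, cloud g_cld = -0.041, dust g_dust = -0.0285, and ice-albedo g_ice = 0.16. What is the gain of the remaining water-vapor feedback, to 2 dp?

Amplification A = ΔT/ΔT₀ = 8.32/3.9 = 2.133.
Total gain g = 1 − 1/A = 1 − 1/2.133 = 0.5312.
Known gains sum to 0.061 − 0.041 − 0.0285 + 0.16 = 0.1515.
g_wv = 0.5312 − 0.1515 = 0.38.

0.38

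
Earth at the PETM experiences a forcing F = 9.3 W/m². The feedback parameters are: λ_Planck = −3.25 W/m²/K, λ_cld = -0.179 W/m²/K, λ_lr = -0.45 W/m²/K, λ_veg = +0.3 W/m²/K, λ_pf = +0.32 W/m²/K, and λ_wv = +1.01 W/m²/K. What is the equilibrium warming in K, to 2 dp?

Net feedback parameter λ = (−3.25) + (-0.179) + (-0.45) + (+0.3) + (+0.32) + (+1.01) = -2.249 W/m²/K.
ΔT = −F/λ = −9.3/(-2.249) = 4.14 K.

4.14 K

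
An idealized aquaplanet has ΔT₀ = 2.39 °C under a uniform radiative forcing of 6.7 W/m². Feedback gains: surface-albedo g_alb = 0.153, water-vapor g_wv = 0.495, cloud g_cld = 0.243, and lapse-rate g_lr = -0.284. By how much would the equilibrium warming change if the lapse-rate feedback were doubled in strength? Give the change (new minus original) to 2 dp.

-2.55 °C

Original: g = 0.607, ΔT = 2.39/(1−0.607) = 6.0814 °C.
With doubled lapse-rate: g' = 0.323, ΔT' = 2.39/(1−0.323) = 3.5303 °C.
Change = 3.5303 − 6.0814 = -2.55 °C.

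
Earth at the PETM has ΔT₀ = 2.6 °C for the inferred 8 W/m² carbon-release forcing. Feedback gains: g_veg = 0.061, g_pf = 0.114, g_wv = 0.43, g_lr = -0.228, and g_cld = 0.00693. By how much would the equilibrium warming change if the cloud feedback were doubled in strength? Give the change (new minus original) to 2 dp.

Original: g = 0.38393, ΔT = 2.6/(1−0.38393) = 4.2203 °C.
With doubled cloud: g' = 0.39086, ΔT' = 2.6/(1−0.39086) = 4.2683 °C.
Change = 4.2683 − 4.2203 = 0.05 °C.

0.05 °C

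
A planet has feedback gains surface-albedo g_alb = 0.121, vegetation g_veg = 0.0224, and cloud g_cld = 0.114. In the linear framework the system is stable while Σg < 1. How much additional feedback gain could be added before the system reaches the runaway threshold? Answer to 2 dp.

Current total gain = 0.121 + 0.0224 + 0.114 = 0.2574.
Margin to runaway = 1 − 0.2574 = 0.74.

0.74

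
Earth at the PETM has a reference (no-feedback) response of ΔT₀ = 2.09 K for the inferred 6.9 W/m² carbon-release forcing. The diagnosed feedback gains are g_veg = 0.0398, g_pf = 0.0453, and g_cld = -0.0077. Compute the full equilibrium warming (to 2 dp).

2.27 K

Total gain g = 0.0398 + 0.0453 − 0.0077 = 0.0774.
Amplification A = 1/(1 − 0.0774) = 1.084.
ΔT = 2.09 × 1.084 = 2.27 K.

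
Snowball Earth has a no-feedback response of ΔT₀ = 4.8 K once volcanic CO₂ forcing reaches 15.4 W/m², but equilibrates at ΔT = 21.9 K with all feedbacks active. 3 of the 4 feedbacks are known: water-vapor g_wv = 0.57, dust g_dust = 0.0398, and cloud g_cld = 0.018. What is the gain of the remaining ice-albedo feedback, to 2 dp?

0.15

Amplification A = ΔT/ΔT₀ = 21.9/4.8 = 4.562.
Total gain g = 1 − 1/A = 1 − 1/4.562 = 0.7808.
Known gains sum to 0.57 + 0.0398 + 0.018 = 0.6278.
g_ice = 0.7808 − 0.6278 = 0.15.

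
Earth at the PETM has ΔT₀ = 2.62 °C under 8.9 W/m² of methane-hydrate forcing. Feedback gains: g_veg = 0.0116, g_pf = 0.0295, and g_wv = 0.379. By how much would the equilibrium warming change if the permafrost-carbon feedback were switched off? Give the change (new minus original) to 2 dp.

-0.22 °C

Original: g = 0.4201, ΔT = 2.62/(1−0.4201) = 4.5180 °C.
Without permafrost-carbon: g' = 0.3906, ΔT' = 2.62/(1−0.3906) = 4.2993 °C.
Change = 4.2993 − 4.5180 = -0.22 °C.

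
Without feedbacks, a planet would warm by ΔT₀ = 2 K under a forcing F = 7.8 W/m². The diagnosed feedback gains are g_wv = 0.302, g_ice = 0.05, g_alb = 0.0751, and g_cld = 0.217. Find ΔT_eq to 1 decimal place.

5.6 K

Total gain g = 0.302 + 0.05 + 0.0751 + 0.217 = 0.6441.
Amplification A = 1/(1 − 0.6441) = 2.81.
ΔT = 2 × 2.81 = 5.6 K.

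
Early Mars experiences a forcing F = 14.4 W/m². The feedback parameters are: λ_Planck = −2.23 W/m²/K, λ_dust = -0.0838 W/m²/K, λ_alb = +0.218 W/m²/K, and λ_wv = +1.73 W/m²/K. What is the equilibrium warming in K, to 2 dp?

Net feedback parameter λ = (−2.23) + (-0.0838) + (+0.218) + (+1.73) = -0.3658 W/m²/K.
ΔT = −F/λ = −14.4/(-0.3658) = 39.37 K.

39.37 K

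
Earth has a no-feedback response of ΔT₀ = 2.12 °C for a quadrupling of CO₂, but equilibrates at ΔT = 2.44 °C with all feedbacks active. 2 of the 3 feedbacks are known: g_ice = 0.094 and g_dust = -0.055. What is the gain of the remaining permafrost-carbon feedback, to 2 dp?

0.09

Amplification A = ΔT/ΔT₀ = 2.44/2.12 = 1.151.
Total gain g = 1 − 1/A = 1 − 1/1.151 = 0.1312.
Known gains sum to 0.094 − 0.055 = 0.039.
g_pf = 0.1312 − 0.039 = 0.09.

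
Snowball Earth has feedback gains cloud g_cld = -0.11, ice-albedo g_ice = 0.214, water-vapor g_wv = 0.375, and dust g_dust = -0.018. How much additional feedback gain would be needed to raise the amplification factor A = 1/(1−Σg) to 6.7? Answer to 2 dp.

Current total gain = 0.461.
Target gain for A = 6.7: g* = 1 − 1/6.7 = 0.8507.
Additional gain needed = 0.8507 − 0.461 = 0.39.

0.39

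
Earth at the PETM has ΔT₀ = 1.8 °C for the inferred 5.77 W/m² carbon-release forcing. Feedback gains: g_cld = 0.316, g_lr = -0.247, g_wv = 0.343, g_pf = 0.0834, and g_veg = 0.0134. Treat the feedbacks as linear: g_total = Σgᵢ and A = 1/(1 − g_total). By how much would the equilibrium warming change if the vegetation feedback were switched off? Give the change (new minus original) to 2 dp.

Original: g = 0.5088, ΔT = 1.8/(1−0.5088) = 3.6645 °C.
Without vegetation: g' = 0.4954, ΔT' = 1.8/(1−0.4954) = 3.5672 °C.
Change = 3.5672 − 3.6645 = -0.10 °C.

-0.10 °C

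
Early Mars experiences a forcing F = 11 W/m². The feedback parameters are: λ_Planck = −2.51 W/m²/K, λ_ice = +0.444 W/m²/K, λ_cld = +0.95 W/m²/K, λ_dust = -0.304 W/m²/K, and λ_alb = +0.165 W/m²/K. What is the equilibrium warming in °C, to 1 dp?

Net feedback parameter λ = (−2.51) + (+0.444) + (+0.95) + (-0.304) + (+0.165) = -1.255 W/m²/K.
ΔT = −F/λ = −11/(-1.255) = 8.8 °C.

8.8 °C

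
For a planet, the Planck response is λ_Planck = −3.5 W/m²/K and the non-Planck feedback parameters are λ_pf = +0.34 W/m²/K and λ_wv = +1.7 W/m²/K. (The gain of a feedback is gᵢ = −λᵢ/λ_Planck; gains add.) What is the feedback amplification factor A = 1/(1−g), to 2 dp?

Convert to gains: g_pf = 0.34/3.5 = 0.09714; g_wv = 1.7/3.5 = 0.4857.
Total gain g = 0.58284.
A = 1/(1 − 0.58284) = 2.40.

2.40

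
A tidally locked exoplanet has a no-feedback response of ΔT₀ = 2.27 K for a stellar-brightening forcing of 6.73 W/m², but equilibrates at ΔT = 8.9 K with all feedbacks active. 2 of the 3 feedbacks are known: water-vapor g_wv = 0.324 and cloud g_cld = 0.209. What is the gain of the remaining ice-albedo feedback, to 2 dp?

0.21

Amplification A = ΔT/ΔT₀ = 8.9/2.27 = 3.921.
Total gain g = 1 − 1/A = 1 − 1/3.921 = 0.745.
Known gains sum to 0.324 + 0.209 = 0.533.
g_ice = 0.745 − 0.533 = 0.21.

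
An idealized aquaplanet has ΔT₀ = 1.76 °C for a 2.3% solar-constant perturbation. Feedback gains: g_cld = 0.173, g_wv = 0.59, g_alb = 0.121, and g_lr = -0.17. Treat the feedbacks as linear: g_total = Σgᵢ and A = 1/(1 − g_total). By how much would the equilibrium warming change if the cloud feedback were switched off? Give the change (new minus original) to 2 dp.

-2.32 °C

Original: g = 0.714, ΔT = 1.76/(1−0.714) = 6.1538 °C.
Without cloud: g' = 0.541, ΔT' = 1.76/(1−0.541) = 3.8344 °C.
Change = 3.8344 − 6.1538 = -2.32 °C.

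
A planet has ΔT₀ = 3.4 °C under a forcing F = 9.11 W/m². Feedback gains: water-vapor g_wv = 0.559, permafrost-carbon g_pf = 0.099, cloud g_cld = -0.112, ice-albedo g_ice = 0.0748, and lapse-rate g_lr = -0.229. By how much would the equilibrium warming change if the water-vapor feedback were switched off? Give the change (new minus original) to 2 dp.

Original: g = 0.3918, ΔT = 3.4/(1−0.3918) = 5.5903 °C.
Without water-vapor: g' = -0.1672, ΔT' = 3.4/(1+0.1672) = 2.9130 °C.
Change = 2.9130 − 5.5903 = -2.68 °C.

-2.68 °C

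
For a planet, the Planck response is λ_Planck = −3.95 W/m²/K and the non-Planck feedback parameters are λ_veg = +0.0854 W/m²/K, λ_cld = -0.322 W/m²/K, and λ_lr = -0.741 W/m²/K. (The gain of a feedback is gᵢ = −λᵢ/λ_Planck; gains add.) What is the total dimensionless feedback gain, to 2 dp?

-0.25

Convert to gains: g_veg = 0.0854/3.95 = 0.02162; g_cld = -0.322/3.95 = -0.08152; g_lr = -0.741/3.95 = -0.1876.
Total gain g = -0.2475.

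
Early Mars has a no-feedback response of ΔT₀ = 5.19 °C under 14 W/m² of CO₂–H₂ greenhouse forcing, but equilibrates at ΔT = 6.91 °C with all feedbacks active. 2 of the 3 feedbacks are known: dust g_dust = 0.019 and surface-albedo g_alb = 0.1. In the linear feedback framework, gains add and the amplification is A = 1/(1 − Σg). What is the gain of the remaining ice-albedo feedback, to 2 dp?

0.13

Amplification A = ΔT/ΔT₀ = 6.91/5.19 = 1.331.
Total gain g = 1 − 1/A = 1 − 1/1.331 = 0.2487.
Known gains sum to 0.019 + 0.1 = 0.119.
g_ice = 0.2487 − 0.119 = 0.13.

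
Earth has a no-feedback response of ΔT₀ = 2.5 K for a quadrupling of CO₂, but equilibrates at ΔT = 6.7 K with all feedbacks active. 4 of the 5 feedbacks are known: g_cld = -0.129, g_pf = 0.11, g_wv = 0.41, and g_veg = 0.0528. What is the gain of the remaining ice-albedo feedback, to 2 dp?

0.18

Amplification A = ΔT/ΔT₀ = 6.7/2.5 = 2.68.
Total gain g = 1 − 1/A = 1 − 1/2.68 = 0.6269.
Known gains sum to -0.129 + 0.11 + 0.41 + 0.0528 = 0.4438.
g_ice = 0.6269 − 0.4438 = 0.18.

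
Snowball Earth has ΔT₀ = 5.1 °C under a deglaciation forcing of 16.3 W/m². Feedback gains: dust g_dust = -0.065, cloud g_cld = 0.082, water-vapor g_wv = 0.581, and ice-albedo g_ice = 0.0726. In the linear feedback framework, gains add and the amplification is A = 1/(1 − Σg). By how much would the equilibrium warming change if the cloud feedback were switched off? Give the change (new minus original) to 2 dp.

-3.09 °C

Original: g = 0.6706, ΔT = 5.1/(1−0.6706) = 15.4827 °C.
Without cloud: g' = 0.5886, ΔT' = 5.1/(1−0.5886) = 12.3967 °C.
Change = 12.3967 − 15.4827 = -3.09 °C.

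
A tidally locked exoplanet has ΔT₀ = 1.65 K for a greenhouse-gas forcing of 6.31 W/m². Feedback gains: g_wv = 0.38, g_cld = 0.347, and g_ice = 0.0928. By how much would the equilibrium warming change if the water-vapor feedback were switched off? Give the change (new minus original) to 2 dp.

-6.21 K

Original: g = 0.8198, ΔT = 1.65/(1−0.8198) = 9.1565 K.
Without water-vapor: g' = 0.4398, ΔT' = 1.65/(1−0.4398) = 2.9454 K.
Change = 2.9454 − 9.1565 = -6.21 K.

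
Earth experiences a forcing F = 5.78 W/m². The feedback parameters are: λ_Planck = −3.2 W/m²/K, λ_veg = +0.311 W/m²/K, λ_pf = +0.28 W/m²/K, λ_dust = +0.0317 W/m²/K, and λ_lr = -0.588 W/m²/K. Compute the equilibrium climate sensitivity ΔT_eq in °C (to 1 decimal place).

1.8 °C

Net feedback parameter λ = (−3.2) + (+0.311) + (+0.28) + (+0.0317) + (-0.588) = -3.1653 W/m²/K.
ΔT = −F/λ = −5.78/(-3.1653) = 1.8 °C.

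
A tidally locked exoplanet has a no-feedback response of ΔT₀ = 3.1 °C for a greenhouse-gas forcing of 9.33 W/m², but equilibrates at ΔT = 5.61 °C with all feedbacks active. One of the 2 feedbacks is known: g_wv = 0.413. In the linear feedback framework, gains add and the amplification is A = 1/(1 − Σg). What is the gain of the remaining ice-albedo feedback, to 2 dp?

0.03

Amplification A = ΔT/ΔT₀ = 5.61/3.1 = 1.81.
Total gain g = 1 − 1/A = 1 − 1/1.81 = 0.4475.
The known gain is 0.413.
g_ice = 0.4475 − 0.413 = 0.03.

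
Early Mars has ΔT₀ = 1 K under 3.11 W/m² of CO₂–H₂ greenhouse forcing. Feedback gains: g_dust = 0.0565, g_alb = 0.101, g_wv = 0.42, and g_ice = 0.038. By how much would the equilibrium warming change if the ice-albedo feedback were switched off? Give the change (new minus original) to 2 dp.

-0.23 K

Original: g = 0.6155, ΔT = 1/(1−0.6155) = 2.6008 K.
Without ice-albedo: g' = 0.5775, ΔT' = 1/(1−0.5775) = 2.3669 K.
Change = 2.3669 − 2.6008 = -0.23 K.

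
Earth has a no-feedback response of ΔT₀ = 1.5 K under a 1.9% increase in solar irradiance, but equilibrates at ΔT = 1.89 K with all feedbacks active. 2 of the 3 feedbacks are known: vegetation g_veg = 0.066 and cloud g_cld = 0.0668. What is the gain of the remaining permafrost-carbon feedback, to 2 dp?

Amplification A = ΔT/ΔT₀ = 1.89/1.5 = 1.26.
Total gain g = 1 − 1/A = 1 − 1/1.26 = 0.2063.
Known gains sum to 0.066 + 0.0668 = 0.1328.
g_pf = 0.2063 − 0.1328 = 0.07.

0.07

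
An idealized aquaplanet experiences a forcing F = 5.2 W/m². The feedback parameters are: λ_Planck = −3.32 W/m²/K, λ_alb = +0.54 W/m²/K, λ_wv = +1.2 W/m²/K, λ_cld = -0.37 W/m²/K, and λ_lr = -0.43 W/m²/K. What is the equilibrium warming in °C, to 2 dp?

Net feedback parameter λ = (−3.32) + (+0.54) + (+1.2) + (-0.37) + (-0.43) = -2.38 W/m²/K.
ΔT = −F/λ = −5.2/(-2.38) = 2.18 °C.

2.18 °C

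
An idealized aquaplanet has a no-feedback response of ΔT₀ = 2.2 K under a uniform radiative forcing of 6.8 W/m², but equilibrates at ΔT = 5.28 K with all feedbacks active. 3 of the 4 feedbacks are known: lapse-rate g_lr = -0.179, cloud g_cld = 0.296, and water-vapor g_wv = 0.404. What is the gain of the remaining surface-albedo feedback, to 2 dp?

Amplification A = ΔT/ΔT₀ = 5.28/2.2 = 2.4.
Total gain g = 1 − 1/A = 1 − 1/2.4 = 0.5833.
Known gains sum to -0.179 + 0.296 + 0.404 = 0.521.
g_alb = 0.5833 − 0.521 = 0.06.

0.06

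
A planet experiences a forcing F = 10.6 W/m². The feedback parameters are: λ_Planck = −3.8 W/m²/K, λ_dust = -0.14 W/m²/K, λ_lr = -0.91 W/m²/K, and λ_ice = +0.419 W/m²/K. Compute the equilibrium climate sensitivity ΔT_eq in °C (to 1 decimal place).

2.4 °C

Net feedback parameter λ = (−3.8) + (-0.14) + (-0.91) + (+0.419) = -4.431 W/m²/K.
ΔT = −F/λ = −10.6/(-4.431) = 2.4 °C.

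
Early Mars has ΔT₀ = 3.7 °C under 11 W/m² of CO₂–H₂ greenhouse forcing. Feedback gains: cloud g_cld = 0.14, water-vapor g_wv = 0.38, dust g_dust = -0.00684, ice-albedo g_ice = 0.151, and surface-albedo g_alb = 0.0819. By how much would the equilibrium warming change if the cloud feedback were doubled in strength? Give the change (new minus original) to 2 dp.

17.90 °C

Original: g = 0.74606, ΔT = 3.7/(1−0.74606) = 14.5704 °C.
With doubled cloud: g' = 0.88606, ΔT' = 3.7/(1−0.88606) = 32.4732 °C.
Change = 32.4732 − 14.5704 = 17.90 °C.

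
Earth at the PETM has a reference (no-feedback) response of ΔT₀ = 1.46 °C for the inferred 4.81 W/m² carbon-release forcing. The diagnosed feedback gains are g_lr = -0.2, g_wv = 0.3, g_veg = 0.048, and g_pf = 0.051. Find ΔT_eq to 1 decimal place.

1.8 °C

Total gain g = -0.2 + 0.3 + 0.048 + 0.051 = 0.199.
Amplification A = 1/(1 − 0.199) = 1.248.
ΔT = 1.46 × 1.248 = 1.8 °C.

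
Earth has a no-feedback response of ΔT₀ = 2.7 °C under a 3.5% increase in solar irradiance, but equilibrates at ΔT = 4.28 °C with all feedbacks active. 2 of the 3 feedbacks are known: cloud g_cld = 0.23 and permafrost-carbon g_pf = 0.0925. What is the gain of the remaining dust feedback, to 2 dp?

Amplification A = ΔT/ΔT₀ = 4.28/2.7 = 1.585.
Total gain g = 1 − 1/A = 1 − 1/1.585 = 0.3691.
Known gains sum to 0.23 + 0.0925 = 0.3225.
g_dust = 0.3691 − 0.3225 = 0.05.

0.05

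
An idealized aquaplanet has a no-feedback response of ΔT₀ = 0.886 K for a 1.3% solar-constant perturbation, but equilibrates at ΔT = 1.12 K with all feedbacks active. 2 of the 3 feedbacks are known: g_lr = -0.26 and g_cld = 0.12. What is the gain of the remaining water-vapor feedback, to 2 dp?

0.35

Amplification A = ΔT/ΔT₀ = 1.12/0.886 = 1.264.
Total gain g = 1 − 1/A = 1 − 1/1.264 = 0.2089.
Known gains sum to -0.26 + 0.12 = -0.14.
g_wv = 0.2089 + 0.14 = 0.35.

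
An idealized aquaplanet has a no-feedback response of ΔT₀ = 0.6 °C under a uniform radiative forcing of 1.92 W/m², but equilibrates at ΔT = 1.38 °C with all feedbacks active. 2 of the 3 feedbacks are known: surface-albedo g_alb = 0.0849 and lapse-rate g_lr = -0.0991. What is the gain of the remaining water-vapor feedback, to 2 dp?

0.58

Amplification A = ΔT/ΔT₀ = 1.38/0.6 = 2.3.
Total gain g = 1 − 1/A = 1 − 1/2.3 = 0.5652.
Known gains sum to 0.0849 − 0.0991 = -0.0142.
g_wv = 0.5652 + 0.0142 = 0.58.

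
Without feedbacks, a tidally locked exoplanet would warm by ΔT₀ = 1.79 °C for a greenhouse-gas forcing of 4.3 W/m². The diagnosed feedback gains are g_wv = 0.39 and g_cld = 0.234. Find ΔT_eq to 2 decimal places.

4.76 °C

Total gain g = 0.39 + 0.234 = 0.624.
Amplification A = 1/(1 − 0.624) = 2.66.
ΔT = 1.79 × 2.66 = 4.76 °C.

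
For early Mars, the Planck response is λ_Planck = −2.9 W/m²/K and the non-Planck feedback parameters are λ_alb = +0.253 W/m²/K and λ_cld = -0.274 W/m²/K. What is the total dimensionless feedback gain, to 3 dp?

-0.007

Convert to gains: g_alb = 0.253/2.9 = 0.08724; g_cld = -0.274/2.9 = -0.09448.
Total gain g = -0.00724.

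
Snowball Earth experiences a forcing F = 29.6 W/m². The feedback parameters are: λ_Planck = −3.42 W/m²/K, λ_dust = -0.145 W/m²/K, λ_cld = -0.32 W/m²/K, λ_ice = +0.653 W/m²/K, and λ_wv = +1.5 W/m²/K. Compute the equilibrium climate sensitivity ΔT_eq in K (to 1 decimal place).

17.1 K

Net feedback parameter λ = (−3.42) + (-0.145) + (-0.32) + (+0.653) + (+1.5) = -1.732 W/m²/K.
ΔT = −F/λ = −29.6/(-1.732) = 17.1 K.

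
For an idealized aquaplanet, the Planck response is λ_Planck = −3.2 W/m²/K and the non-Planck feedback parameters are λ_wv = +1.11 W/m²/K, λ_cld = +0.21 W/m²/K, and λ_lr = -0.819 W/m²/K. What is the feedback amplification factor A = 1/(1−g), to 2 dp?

Convert to gains: g_wv = 1.11/3.2 = 0.3469; g_cld = 0.21/3.2 = 0.06562; g_lr = -0.819/3.2 = -0.2559.
Total gain g = 0.15662.
A = 1/(1 − 0.15662) = 1.19.

1.19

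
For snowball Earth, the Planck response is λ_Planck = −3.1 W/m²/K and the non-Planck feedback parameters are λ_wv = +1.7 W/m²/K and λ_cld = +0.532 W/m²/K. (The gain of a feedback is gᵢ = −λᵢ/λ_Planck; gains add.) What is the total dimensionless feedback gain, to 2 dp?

Convert to gains: g_wv = 1.7/3.1 = 0.5484; g_cld = 0.532/3.1 = 0.1716.
Total gain g = 0.72.

0.72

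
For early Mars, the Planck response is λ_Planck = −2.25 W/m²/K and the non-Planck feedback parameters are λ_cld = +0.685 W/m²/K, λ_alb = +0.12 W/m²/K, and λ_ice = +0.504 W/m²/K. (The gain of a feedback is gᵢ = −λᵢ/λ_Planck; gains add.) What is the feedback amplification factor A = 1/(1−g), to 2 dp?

Convert to gains: g_cld = 0.685/2.25 = 0.3044; g_alb = 0.12/2.25 = 0.05333; g_ice = 0.504/2.25 = 0.224.
Total gain g = 0.58173.
A = 1/(1 − 0.58173) = 2.39.

2.39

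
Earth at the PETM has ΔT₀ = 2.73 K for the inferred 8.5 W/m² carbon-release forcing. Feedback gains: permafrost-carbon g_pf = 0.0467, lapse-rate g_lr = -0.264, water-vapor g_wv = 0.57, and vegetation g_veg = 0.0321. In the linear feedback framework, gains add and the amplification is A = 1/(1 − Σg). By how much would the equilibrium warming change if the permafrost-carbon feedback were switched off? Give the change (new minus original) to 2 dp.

-0.31 K

Original: g = 0.3848, ΔT = 2.73/(1−0.3848) = 4.4376 K.
Without permafrost-carbon: g' = 0.3381, ΔT' = 2.73/(1−0.3381) = 4.1245 K.
Change = 4.1245 − 4.4376 = -0.31 K.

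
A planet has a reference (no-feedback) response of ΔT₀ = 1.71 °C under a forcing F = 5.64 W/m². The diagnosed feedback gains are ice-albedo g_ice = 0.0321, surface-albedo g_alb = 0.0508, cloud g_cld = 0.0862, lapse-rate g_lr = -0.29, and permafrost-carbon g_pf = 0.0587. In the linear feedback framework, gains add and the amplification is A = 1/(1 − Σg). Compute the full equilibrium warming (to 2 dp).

Total gain g = 0.0321 + 0.0508 + 0.0862 − 0.29 + 0.0587 = -0.0622.
Amplification A = 1/(1 + 0.0622) = 0.9414.
ΔT = 1.71 × 0.9414 = 1.61 °C.

1.61 °C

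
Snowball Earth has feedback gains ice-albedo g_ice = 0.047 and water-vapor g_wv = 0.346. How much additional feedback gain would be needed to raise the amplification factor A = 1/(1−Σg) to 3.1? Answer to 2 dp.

Current total gain = 0.393.
Target gain for A = 3.1: g* = 1 − 1/3.1 = 0.6774.
Additional gain needed = 0.6774 − 0.393 = 0.28.

0.28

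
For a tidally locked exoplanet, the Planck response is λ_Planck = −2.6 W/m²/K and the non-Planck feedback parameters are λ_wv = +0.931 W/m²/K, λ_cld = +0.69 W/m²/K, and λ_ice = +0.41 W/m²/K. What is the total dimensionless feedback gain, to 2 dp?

0.78

Convert to gains: g_wv = 0.931/2.6 = 0.3581; g_cld = 0.69/2.6 = 0.2654; g_ice = 0.41/2.6 = 0.1577.
Total gain g = 0.7812.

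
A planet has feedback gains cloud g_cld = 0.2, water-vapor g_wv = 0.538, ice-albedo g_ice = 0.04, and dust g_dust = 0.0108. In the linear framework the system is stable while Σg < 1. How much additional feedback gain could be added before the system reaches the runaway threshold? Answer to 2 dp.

Current total gain = 0.2 + 0.538 + 0.04 + 0.0108 = 0.7888.
Margin to runaway = 1 − 0.7888 = 0.21.

0.21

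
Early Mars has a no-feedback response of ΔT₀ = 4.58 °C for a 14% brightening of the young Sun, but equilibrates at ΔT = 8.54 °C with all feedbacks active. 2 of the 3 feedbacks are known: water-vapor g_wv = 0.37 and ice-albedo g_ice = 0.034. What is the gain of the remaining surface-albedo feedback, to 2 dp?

Amplification A = ΔT/ΔT₀ = 8.54/4.58 = 1.865.
Total gain g = 1 − 1/A = 1 − 1/1.865 = 0.4638.
Known gains sum to 0.37 + 0.034 = 0.404.
g_alb = 0.4638 − 0.404 = 0.06.

0.06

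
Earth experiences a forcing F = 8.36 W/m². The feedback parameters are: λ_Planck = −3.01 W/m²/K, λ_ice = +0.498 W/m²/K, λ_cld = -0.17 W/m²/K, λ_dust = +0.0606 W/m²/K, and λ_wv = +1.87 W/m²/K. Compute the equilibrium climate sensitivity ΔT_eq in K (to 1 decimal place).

11.1 K

Net feedback parameter λ = (−3.01) + (+0.498) + (-0.17) + (+0.0606) + (+1.87) = -0.7514 W/m²/K.
ΔT = −F/λ = −8.36/(-0.7514) = 11.1 K.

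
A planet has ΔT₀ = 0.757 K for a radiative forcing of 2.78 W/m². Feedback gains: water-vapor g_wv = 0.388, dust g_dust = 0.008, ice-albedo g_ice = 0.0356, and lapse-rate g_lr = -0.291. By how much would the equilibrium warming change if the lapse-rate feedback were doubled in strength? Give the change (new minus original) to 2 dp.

-0.22 K

Original: g = 0.1406, ΔT = 0.757/(1−0.1406) = 0.8808 K.
With doubled lapse-rate: g' = -0.1504, ΔT' = 0.757/(1+0.1504) = 0.6580 K.
Change = 0.6580 − 0.8808 = -0.22 K.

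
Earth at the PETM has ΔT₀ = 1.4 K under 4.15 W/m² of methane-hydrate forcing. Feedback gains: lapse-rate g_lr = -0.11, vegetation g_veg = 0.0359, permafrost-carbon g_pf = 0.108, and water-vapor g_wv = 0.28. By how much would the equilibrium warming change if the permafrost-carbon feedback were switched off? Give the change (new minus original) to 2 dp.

-0.28 K

Original: g = 0.3139, ΔT = 1.4/(1−0.3139) = 2.0405 K.
Without permafrost-carbon: g' = 0.2059, ΔT' = 1.4/(1−0.2059) = 1.7630 K.
Change = 1.7630 − 2.0405 = -0.28 K.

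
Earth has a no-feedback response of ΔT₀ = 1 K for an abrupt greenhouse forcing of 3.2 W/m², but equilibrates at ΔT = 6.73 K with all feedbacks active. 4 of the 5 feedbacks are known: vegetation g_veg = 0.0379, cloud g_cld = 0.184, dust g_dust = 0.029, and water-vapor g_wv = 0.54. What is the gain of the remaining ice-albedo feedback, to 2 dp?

0.06

Amplification A = ΔT/ΔT₀ = 6.73/1 = 6.73.
Total gain g = 1 − 1/A = 1 − 1/6.73 = 0.8514.
Known gains sum to 0.0379 + 0.184 + 0.029 + 0.54 = 0.7909.
g_ice = 0.8514 − 0.7909 = 0.06.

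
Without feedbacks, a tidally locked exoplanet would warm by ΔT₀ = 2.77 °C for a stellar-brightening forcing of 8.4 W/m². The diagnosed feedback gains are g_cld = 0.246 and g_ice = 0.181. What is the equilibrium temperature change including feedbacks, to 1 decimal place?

Total gain g = 0.246 + 0.181 = 0.427.
Amplification A = 1/(1 − 0.427) = 1.745.
ΔT = 2.77 × 1.745 = 4.8 °C.

4.8 °C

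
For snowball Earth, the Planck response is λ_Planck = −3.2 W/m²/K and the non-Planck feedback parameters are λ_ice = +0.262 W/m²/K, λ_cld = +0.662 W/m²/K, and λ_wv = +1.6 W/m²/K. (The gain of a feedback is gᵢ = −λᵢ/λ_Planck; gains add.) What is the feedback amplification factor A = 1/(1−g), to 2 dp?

Convert to gains: g_ice = 0.262/3.2 = 0.08188; g_cld = 0.662/3.2 = 0.2069; g_wv = 1.6/3.2 = 0.5.
Total gain g = 0.78878.
A = 1/(1 − 0.78878) = 4.73.

4.73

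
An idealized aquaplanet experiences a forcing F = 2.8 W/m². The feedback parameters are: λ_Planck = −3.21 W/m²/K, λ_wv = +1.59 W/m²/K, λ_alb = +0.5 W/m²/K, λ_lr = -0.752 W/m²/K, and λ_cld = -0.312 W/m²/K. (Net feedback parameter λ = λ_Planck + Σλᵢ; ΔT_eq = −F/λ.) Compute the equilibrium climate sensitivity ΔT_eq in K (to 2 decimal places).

1.28 K

Net feedback parameter λ = (−3.21) + (+1.59) + (+0.5) + (-0.752) + (-0.312) = -2.184 W/m²/K.
ΔT = −F/λ = −2.8/(-2.184) = 1.28 K.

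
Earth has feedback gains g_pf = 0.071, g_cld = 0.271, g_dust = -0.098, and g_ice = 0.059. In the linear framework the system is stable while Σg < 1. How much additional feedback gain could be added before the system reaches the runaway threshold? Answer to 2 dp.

0.70

Current total gain = 0.071 + 0.271 − 0.098 + 0.059 = 0.303.
Margin to runaway = 1 − 0.303 = 0.70.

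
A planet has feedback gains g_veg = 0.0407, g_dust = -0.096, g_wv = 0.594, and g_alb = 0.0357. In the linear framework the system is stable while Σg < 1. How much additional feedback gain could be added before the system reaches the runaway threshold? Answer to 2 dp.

Current total gain = 0.0407 − 0.096 + 0.594 + 0.0357 = 0.5744.
Margin to runaway = 1 − 0.5744 = 0.43.

0.43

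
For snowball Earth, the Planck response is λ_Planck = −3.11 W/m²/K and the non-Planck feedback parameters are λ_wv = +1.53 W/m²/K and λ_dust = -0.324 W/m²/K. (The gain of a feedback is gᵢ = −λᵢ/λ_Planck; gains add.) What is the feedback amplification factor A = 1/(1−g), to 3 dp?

1.633

Convert to gains: g_wv = 1.53/3.11 = 0.492; g_dust = -0.324/3.11 = -0.1042.
Total gain g = 0.3878.
A = 1/(1 − 0.3878) = 1.633.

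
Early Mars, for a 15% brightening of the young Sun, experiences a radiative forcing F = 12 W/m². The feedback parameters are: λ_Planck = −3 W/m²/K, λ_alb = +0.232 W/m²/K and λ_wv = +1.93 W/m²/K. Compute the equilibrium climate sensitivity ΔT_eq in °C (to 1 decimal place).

Net feedback parameter λ = (−3) + (+0.232) + (+1.93) = -0.838 W/m²/K.
ΔT = −F/λ = −12/(-0.838) = 14.3 °C.

14.3 °C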